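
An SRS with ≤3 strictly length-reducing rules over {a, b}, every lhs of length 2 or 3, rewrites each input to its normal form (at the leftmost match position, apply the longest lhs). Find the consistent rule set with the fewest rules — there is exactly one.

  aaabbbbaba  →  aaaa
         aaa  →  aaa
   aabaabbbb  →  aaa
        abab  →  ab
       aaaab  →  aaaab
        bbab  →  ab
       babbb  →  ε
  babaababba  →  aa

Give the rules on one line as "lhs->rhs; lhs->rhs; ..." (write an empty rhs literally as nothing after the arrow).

ba->; bb->; bbb->bb

  | aaabbbbaba => aaabbbaba => aaabbaba => aaaaba => aaaa
  | aaa
  | aabaabbbb => aaabbbb => aaabbb => aaabb => aaa
  | abab => ab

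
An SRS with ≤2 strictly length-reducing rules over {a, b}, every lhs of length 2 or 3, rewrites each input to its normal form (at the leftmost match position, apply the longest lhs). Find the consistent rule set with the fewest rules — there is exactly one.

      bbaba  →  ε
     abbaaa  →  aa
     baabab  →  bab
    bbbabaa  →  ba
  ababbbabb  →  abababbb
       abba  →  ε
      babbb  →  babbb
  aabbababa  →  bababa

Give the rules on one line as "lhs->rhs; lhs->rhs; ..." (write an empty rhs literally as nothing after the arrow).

aab->; bba->ab

  | bbaba => abba => aab => ε
  | abbaaa => aabaa => aa
  | baabab => bab
  | bbbabaa => babbaa => baaba => ba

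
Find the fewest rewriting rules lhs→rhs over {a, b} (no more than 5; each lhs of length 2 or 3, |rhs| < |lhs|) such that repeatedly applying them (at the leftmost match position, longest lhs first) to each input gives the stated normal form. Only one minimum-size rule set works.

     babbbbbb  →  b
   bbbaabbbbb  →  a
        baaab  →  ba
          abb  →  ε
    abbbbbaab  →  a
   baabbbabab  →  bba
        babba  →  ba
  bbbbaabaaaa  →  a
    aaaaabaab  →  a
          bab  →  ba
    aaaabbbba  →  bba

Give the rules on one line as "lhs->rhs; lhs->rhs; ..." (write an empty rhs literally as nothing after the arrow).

  | babbbbbb => bbbbb => abbb => b
  | bbbaabbbbb => abaabbbbb => aaabbbbb => aabbbbb => abbbbb => bbb => ab => a
  | baaab => baab => bab => ba
  | abb => ε

aa->a; ab->a; abb->; bbb->ab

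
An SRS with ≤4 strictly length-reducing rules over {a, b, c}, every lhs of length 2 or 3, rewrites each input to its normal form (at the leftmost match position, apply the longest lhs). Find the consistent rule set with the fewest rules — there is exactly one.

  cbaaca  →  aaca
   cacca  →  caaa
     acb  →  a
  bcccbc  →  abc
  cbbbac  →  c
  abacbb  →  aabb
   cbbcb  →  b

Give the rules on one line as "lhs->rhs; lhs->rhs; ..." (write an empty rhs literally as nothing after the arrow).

  | cbaaca => aaca
  | cacca => caaa
  | acb => a
  | bcccbc => bacbc => ccbc => abc

ba->c; cb->; cc->a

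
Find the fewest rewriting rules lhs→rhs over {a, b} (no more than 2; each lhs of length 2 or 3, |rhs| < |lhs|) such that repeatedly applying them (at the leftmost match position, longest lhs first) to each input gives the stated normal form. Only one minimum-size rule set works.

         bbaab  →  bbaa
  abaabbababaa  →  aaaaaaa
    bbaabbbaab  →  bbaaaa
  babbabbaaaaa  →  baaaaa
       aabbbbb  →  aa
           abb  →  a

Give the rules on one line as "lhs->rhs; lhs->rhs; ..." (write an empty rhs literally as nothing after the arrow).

  | bbaab => bbaa
  | abaabbababaa => aaabbababaa => aaabababaa => aaaababaa => aaaaabaa => aaaaaaa
  | bbaabbbaab => bbaabbaab => bbaabaab => bbaaaab => bbaaaa
  | babbabbaaaaa => babbaaaaa => baaaaa

ab->a; bab->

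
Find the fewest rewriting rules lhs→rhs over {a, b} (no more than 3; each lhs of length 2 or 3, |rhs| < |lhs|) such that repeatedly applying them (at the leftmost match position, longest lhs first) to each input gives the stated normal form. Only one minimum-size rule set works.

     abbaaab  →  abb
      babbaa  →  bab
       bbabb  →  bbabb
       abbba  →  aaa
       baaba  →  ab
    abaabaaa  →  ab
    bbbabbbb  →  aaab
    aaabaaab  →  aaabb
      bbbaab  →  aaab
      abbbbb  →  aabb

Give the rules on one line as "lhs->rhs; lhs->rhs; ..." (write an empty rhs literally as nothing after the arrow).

  | abbaaab => abaab => abab => abb
  | babbaa => baba => bab
  | bbabb
  | abbba => aaa

aba->ab; baa->a; bbb->a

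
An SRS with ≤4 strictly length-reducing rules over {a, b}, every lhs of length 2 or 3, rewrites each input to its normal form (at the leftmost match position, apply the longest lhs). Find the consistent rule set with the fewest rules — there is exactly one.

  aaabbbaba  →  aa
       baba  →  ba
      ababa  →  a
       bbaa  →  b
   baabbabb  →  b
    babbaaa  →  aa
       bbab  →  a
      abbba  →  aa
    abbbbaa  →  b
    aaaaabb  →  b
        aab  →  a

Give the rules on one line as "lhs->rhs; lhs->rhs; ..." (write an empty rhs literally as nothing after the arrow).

  | aaabbbaba => bbbbbaba => bbbbaba => bbbaba => bbaba => aaba => aa
  | baba => ba
  | ababa => aba => a
  | bbaa => aaa => bb => b

aaa->bb; ab->; bb->b; bba->aa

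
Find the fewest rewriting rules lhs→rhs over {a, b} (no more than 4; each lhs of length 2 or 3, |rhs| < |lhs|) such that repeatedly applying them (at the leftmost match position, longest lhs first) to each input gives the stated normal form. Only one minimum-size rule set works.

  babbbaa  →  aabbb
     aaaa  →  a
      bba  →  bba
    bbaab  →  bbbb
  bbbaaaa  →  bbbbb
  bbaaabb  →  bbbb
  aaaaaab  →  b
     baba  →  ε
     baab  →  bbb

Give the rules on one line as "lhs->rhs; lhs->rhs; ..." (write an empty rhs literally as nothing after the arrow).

  | babbbaa => aabbaa => aabbb
  | aaaa => a
  | bba
  | bbaab => bbbb

aaa->; baa->bb; bab->aa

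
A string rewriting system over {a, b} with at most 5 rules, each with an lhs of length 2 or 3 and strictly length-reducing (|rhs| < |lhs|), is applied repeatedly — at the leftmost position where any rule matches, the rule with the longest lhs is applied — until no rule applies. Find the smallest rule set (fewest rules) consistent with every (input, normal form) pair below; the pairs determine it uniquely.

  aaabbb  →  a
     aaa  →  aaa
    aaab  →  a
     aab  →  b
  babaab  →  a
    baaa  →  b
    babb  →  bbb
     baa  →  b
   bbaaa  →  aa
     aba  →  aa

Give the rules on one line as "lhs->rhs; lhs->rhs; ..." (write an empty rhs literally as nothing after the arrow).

  | aaabbb => abbb => abb => ab => a
  | aaa
  | aaab => ab => a
  | aab => b

aab->b; ab->a; ba->b; bba->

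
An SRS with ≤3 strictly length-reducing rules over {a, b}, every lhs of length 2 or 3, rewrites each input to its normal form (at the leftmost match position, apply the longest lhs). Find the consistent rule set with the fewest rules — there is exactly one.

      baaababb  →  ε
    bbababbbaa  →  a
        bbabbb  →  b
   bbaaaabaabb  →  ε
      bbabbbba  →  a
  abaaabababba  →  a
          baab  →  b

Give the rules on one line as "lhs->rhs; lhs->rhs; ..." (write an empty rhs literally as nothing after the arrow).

  | baaababb => aababb => ababb => babb => bb => ε
  | bbababbbaa => ababbbaa => babbbaa => bbbaa => baa => a
  | bbabbb => abbb => bbb => b
  | bbaaaabaabb => aaaabaabb => aaabaabb => aabaabb => abaabb => baabb => abb => bb => ε

ab->b; ba->; bb->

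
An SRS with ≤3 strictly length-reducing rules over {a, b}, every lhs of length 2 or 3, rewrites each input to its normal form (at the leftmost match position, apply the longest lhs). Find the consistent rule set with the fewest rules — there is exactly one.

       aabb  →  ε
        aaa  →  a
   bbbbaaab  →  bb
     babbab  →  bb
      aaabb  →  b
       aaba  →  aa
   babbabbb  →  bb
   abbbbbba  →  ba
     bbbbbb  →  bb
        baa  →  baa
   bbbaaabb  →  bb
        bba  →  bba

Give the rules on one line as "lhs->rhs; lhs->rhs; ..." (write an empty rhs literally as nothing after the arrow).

  | aabb => ab => ε
  | aaa => a
  | bbbbaaab => bbaaab => bbab => bb
  | babbab => bbab => bb

aaa->a; ab->; bbb->b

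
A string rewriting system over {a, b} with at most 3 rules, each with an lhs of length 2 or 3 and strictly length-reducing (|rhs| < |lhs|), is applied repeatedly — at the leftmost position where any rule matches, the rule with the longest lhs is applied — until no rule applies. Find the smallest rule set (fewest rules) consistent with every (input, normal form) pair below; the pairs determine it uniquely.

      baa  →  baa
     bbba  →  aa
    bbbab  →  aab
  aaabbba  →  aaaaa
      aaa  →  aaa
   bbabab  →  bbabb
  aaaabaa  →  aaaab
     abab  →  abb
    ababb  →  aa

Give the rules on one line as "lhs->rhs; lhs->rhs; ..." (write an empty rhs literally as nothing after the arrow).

  | baa
  | bbba => aa
  | bbbab => aab
  | aaabbba => aaaaa

aba->ab; bbb->a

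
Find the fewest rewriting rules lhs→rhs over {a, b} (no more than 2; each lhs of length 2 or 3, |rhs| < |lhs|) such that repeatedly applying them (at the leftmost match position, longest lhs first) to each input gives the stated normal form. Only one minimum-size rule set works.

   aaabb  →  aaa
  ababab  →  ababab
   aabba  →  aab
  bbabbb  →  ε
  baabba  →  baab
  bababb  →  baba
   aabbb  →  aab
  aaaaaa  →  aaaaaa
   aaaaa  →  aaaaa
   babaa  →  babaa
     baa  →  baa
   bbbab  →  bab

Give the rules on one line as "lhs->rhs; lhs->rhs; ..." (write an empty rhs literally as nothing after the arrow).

bb->; bba->b

  | aaabb => aaa
  | ababab
  | aabba => aab
  | bbabbb => bbbb => bb => ε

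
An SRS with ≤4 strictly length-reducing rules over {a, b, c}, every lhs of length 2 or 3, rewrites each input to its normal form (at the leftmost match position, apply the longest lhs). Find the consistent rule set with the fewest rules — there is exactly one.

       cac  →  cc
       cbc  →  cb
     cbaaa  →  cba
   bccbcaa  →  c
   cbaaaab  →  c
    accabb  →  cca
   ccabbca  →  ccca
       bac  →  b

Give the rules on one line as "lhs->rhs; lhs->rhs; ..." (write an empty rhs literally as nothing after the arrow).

  | cac => cc
  | cbc => cb
  | cbaaa => cba
  | bccbcaa => bcbcaa => bbcaa => caa => c

aa->; ac->c; bb->; bc->b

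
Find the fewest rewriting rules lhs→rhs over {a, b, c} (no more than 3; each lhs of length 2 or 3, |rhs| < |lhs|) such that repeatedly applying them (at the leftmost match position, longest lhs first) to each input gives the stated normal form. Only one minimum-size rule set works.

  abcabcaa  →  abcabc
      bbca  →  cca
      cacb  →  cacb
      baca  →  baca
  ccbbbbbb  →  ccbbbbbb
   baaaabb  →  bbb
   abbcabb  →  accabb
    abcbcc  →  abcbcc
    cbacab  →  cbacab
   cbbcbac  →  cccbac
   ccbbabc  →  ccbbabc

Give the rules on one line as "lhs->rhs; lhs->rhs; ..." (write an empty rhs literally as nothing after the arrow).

aa->; bbc->cc

  | abcabcaa => abcabc
  | bbca => cca
  | cacb
  | baca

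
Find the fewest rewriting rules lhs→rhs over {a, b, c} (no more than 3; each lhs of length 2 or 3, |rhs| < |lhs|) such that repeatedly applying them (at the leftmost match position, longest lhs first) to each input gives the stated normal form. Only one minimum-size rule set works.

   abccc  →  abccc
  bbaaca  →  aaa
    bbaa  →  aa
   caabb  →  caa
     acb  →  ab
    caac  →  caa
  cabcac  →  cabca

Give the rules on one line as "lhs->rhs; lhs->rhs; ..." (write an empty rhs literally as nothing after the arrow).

ac->a; bb->

  | abccc
  | bbaaca => aaca => aaa
  | bbaa => aa
  | caabb => caa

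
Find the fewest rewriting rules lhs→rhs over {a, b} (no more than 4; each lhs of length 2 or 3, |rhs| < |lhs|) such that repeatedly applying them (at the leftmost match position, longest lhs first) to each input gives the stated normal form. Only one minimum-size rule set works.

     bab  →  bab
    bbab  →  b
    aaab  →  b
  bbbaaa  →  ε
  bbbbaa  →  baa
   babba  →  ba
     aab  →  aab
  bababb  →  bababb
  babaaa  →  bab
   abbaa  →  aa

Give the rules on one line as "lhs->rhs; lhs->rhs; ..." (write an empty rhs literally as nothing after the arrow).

  | bab
  | bbab => b
  | aaab => b
  | bbbaaa => aaa => ε

aaa->; bba->; bbb->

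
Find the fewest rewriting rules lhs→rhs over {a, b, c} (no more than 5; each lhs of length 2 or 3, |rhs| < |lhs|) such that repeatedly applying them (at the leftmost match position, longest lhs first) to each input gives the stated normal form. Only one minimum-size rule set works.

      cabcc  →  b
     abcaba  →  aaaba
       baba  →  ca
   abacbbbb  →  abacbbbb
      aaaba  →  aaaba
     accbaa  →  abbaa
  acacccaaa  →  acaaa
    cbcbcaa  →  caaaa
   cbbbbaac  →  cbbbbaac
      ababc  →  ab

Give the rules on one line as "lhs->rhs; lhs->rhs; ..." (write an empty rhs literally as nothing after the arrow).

bab->c; bca->aa; cab->; cc->b

  | cabcc => cc => b
  | abcaba => aaaba
  | baba => ca
  | abacbbbb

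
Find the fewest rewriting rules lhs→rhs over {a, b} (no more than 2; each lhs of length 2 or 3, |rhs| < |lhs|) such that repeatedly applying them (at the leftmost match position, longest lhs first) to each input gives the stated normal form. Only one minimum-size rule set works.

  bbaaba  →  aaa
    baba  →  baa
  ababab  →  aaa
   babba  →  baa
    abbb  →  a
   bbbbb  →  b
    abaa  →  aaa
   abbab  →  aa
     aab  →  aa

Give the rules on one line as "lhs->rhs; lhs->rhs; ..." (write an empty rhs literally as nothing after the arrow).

  | bbaaba => aaba => aaa
  | baba => baa
  | ababab => aabab => aaab => aaa
  | babba => baba => baa

ab->a; bb->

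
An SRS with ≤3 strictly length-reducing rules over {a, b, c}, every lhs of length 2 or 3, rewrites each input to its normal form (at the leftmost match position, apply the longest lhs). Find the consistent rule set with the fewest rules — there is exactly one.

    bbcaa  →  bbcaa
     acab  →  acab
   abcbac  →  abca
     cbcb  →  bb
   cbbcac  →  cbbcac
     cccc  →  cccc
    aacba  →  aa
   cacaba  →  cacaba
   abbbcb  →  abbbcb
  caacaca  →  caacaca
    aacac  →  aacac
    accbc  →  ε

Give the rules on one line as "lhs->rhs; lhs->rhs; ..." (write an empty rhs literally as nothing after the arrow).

acb->; bac->a; cbc->b

  | bbcaa
  | acab
  | abcbac => abca
  | cbcb => bb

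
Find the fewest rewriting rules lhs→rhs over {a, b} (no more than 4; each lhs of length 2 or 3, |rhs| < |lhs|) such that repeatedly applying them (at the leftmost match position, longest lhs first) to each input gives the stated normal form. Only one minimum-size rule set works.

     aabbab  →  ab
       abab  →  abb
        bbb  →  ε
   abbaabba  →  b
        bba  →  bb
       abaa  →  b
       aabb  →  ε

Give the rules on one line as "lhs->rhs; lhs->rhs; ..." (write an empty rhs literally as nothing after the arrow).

  | aabbab => bbbab => ab
  | abab => abb
  | bbb => ε
  | abbaabba => ababba => abbba => aa => b

aa->b; ba->b; baa->a; bbb->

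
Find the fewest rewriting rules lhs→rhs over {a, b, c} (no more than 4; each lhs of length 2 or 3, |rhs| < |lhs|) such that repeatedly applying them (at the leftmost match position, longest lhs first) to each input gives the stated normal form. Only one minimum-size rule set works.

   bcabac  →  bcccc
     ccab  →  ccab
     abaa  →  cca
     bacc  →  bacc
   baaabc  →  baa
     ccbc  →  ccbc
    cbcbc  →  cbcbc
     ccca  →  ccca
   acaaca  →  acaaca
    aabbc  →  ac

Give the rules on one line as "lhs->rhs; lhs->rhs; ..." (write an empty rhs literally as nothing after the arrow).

aba->cc; abb->; abc->

  | bcabac => bcccc
  | ccab
  | abaa => cca
  | bacc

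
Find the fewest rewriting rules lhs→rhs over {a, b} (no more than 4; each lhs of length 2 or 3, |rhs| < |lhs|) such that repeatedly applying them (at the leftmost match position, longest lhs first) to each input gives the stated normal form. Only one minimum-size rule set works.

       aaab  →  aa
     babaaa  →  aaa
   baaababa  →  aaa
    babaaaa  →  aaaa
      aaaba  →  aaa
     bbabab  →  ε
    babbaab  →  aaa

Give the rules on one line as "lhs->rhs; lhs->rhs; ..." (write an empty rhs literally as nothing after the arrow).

  | aaab => aa
  | babaaa => abaaa => aaa
  | baaababa => aaababa => aaaba => aaa
  | babaaaa => abaaaa => aaaa

ab->; abb->aa; ba->a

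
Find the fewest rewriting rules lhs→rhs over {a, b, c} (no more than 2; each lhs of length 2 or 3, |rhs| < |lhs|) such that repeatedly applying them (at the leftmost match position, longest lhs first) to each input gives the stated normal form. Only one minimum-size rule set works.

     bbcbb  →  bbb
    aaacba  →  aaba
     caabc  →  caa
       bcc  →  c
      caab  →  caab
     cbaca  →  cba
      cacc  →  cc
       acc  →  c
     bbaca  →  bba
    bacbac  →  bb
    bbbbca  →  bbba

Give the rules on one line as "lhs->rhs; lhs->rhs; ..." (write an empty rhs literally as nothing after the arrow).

ac->; bc->

  | bbcbb => bbb
  | aaacba => aaba
  | caabc => caa
  | bcc => c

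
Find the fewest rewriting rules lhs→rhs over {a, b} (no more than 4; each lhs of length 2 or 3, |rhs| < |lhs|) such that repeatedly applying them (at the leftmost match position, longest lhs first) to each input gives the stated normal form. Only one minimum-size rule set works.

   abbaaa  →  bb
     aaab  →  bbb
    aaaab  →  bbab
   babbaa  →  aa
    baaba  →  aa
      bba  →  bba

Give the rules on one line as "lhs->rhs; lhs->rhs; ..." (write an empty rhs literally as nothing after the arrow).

  | abbaaa => abaaa => aaa => bb
  | aaab => bbb
  | aaaab => bbab
  | babbaa => babaa => baa => aa

aaa->bb; aba->a; baa->aa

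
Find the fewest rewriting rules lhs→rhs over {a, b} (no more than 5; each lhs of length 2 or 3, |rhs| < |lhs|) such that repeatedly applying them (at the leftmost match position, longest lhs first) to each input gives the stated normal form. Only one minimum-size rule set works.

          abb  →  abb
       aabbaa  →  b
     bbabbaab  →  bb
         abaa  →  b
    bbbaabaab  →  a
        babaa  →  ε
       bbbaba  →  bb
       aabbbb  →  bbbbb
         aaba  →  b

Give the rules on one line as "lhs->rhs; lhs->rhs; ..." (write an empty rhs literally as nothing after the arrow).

aa->b; ba->; bab->a; bba->b

  | abb
  | aabbaa => bbbaa => bba => b
  | bbabbaab => bbbaab => bbab => bb
  | abaa => aa => b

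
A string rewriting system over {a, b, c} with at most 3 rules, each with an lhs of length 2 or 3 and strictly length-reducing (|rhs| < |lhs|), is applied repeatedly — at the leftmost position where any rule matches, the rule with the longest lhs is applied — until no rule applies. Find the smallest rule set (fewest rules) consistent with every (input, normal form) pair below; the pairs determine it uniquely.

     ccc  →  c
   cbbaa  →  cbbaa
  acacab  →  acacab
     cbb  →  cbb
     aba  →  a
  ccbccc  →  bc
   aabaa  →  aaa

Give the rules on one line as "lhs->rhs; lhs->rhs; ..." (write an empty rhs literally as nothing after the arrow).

aba->a; cc->

  | ccc => c
  | cbbaa
  | acacab
  | cbb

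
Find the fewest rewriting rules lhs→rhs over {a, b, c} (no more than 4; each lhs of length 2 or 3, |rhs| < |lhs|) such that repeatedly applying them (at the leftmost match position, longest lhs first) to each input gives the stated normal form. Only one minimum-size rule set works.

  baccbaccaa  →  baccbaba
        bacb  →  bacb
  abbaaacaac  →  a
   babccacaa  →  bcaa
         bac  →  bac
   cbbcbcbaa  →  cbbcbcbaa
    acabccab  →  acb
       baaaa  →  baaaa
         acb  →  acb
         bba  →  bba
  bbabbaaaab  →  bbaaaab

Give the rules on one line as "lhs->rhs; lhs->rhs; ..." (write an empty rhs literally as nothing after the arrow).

aac->; abb->; cca->b

  | baccbaccaa => baccbaba
  | bacb
  | abbaaacaac => aaacaac => aaac => a
  | babccacaa => babbcaa => bcaa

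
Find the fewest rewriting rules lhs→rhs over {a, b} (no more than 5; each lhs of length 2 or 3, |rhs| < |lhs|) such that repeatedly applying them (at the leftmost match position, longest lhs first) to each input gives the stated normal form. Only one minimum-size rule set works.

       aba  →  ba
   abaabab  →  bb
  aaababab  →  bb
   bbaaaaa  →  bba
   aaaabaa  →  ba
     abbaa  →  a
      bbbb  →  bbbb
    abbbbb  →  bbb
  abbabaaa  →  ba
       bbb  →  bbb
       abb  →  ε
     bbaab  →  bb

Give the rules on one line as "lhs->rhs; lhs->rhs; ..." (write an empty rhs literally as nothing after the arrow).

  | aba => ba
  | abaabab => baabab => babab => bbab => bb
  | aaababab => aababab => ababab => babab => bbab => bb
  | bbaaaaa => bbaaaa => bbaaa => bbaa => bba

aa->a; ab->; aba->ba; abb->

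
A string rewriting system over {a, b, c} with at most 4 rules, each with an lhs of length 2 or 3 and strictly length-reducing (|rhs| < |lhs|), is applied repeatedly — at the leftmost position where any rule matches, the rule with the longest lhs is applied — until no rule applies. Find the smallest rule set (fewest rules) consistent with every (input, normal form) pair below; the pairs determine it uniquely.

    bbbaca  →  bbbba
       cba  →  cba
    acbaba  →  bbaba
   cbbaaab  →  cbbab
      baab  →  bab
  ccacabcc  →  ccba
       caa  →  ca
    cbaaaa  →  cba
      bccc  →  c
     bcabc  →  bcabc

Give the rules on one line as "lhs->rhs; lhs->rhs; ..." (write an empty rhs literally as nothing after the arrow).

  | bbbaca => bbbba
  | cba
  | acbaba => bbaba
  | cbbaaab => cbbaab => cbbab

aa->a; ac->b; bcc->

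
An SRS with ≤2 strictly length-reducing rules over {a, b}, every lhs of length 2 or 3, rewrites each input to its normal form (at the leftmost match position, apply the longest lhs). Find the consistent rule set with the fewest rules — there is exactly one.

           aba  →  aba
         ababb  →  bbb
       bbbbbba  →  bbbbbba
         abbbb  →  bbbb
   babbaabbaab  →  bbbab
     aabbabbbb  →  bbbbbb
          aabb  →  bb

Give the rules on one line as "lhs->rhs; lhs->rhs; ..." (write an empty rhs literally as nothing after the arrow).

  | aba
  | ababb => abbb => bbb
  | bbbbbba
  | abbbb => bbbb

abb->bb; baa->a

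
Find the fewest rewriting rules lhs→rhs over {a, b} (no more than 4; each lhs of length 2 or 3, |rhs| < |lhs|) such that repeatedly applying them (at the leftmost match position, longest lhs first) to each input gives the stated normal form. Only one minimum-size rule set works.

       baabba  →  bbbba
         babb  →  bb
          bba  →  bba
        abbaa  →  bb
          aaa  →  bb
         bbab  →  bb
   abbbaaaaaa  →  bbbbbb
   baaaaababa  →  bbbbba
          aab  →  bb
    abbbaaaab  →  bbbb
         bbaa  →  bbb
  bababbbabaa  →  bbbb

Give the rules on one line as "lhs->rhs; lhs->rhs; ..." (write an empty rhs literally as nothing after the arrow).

  | baabba => bbbba
  | babb => bb
  | bba
  | abbaa => baa => bb

aa->b; aaa->bb; ab->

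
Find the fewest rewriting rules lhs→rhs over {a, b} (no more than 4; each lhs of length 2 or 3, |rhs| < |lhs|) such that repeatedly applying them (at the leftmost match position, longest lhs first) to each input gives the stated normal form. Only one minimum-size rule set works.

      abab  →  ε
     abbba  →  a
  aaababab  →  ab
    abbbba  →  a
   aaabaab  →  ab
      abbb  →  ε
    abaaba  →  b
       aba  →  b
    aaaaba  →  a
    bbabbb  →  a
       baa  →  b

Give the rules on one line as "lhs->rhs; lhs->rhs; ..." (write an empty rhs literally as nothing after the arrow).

  | abab => aab => ε
  | abbba => aaba => a
  | aaababab => bababab => ababab => aabab => ab
  | abbbba => aabba => ba => a

aa->b; aab->; ba->a; bb->a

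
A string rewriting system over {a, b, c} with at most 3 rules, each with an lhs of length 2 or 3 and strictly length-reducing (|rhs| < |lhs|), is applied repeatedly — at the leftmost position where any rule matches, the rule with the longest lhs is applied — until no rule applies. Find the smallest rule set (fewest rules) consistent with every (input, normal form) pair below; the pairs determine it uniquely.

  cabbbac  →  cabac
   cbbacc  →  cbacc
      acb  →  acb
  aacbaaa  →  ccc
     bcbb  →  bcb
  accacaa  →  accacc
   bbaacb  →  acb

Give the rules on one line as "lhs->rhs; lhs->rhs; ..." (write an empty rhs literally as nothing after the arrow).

  | cabbbac => cabbac => cabac
  | cbbacc => cbacc
  | acb
  | aacbaaa => ccbaaa => ccaa => ccc

aa->c; baa->a; bb->b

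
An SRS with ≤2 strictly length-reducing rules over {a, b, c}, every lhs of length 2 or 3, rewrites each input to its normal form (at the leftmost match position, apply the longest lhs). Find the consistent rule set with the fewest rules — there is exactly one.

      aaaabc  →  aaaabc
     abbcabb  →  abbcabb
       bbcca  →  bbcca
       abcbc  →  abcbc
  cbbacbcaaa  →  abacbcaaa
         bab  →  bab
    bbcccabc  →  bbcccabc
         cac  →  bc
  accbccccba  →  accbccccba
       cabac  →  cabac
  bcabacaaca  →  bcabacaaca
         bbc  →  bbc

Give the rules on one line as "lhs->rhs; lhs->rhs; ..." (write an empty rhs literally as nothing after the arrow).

cac->bc; cbb->ab

  | aaaabc
  | abbcabb
  | bbcca
  | abcbc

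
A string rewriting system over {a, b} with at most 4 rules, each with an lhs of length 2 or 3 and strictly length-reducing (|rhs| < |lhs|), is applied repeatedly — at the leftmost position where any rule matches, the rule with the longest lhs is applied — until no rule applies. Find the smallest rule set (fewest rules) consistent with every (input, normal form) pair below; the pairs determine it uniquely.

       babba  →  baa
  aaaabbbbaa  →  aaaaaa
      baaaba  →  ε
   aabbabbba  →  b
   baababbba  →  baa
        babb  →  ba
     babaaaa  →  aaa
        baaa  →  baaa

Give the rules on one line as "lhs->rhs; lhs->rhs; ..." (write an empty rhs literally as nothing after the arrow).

  | babba => baa
  | aaaabbbbaa => aaaabbaa => aaaaaa
  | baaaba => baab => bab => bb => ε
  | aabbabbba => aaabbba => aaaba => aab => ab => b

ab->b; aba->b; abb->a; bb->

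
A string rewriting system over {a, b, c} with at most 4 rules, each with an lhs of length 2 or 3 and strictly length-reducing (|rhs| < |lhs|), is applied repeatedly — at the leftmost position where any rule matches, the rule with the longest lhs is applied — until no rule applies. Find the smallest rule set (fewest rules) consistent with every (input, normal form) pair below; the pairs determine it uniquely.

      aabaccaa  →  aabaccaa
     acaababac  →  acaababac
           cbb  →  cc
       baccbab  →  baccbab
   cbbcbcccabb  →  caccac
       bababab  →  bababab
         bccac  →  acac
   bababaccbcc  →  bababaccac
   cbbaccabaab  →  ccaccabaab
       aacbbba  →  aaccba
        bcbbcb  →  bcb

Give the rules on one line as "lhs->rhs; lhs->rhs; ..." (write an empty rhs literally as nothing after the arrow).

bb->c; bbc->; bcc->ac

  | aabaccaa
  | acaababac
  | cbb => cc
  | baccbab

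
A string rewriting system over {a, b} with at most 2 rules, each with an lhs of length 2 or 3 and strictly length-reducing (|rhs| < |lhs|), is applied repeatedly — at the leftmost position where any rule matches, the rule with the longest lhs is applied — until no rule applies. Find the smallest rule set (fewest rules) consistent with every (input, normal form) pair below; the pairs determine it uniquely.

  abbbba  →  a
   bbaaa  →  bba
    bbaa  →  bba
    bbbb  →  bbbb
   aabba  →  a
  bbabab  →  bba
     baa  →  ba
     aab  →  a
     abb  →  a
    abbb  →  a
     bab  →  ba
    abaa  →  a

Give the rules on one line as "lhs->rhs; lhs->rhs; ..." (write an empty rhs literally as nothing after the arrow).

  | abbbba => abbba => abba => aba => aa => a
  | bbaaa => bbaa => bba
  | bbaa => bba
  | bbbb

aa->a; ab->a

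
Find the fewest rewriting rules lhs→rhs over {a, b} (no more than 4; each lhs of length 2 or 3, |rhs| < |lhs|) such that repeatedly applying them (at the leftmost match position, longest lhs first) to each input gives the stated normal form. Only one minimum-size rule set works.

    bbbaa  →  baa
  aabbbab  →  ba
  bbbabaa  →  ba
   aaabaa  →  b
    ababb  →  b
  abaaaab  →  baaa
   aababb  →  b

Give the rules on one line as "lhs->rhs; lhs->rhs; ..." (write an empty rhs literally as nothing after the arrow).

ab->a; aba->bb; abb->b; bb->b

  | bbbaa => bbaa => baa
  | aabbbab => abbab => bab => ba
  | bbbabaa => bbabaa => babaa => bbba => bba => ba
  | aaabaa => aabba => aba => bb => b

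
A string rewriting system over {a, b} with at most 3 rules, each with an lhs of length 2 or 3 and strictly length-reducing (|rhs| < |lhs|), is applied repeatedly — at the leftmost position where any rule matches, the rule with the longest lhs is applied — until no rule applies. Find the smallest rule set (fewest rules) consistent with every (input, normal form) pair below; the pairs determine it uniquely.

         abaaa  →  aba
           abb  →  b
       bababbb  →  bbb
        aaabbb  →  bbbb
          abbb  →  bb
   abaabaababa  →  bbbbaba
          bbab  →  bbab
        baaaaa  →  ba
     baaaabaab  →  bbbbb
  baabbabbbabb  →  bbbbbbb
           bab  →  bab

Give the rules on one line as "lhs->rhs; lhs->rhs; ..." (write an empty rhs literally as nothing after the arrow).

  | abaaa => abaa => aba
  | abb => b
  | bababbb => babbb => bbb
  | aaabbb => aabbb => bbbb

aa->a; aab->bb; abb->b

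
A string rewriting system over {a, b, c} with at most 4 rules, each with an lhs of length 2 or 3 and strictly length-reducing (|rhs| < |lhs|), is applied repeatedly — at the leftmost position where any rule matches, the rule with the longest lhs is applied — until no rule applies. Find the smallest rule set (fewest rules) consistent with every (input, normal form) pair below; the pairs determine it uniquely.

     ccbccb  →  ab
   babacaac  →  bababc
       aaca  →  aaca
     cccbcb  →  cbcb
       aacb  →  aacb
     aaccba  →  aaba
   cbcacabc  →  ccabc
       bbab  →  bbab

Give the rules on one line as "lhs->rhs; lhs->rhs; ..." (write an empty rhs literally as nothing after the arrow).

bca->; bcc->a; caa->b; ccb->b

  | ccbccb => bccb => ab
  | babacaac => bababc
  | aaca
  | cccbcb => cbcb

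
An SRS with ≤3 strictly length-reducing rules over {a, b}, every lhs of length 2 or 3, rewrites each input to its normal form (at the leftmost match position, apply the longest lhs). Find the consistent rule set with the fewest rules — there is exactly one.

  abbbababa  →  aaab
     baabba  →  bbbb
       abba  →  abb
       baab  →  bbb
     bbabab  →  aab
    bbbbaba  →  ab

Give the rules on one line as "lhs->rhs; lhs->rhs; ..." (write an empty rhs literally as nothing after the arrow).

  | abbbababa => abbababa => abababa => aababa => aaaba => aaab
  | baabba => bbbba => bbbb
  | abba => abb
  | baab => bbb

ba->b; baa->bb; bab->ab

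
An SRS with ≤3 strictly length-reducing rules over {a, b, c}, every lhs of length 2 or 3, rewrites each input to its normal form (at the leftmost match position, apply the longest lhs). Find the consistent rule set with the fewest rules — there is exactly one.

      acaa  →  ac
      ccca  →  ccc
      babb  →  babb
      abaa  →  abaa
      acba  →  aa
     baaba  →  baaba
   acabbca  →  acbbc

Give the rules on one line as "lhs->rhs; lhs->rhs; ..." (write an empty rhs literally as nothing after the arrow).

ca->c; cba->a

  | acaa => aca => ac
  | ccca => ccc
  | babb
  | abaa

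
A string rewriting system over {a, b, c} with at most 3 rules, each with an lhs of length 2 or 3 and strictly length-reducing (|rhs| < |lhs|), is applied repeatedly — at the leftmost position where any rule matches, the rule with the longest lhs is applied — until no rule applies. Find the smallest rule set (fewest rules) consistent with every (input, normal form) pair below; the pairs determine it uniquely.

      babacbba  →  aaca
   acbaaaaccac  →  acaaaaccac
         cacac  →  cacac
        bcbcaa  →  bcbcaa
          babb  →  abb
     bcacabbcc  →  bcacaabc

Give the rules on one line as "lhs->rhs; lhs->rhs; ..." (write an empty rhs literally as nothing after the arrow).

  | babacbba => abacbba => aacbba => aacba => aaca
  | acbaaaaccac => acaaaaccac
  | cacac
  | bcbcaa

ba->a; bbc->ab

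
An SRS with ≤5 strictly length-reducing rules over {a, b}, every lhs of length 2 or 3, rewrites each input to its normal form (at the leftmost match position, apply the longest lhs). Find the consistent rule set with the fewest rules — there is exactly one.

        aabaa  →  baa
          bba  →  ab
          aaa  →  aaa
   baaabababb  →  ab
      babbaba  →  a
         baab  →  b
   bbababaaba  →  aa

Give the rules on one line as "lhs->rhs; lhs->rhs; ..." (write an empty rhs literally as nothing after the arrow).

  | aabaa => baa
  | bba => ab
  | aaa
  | baaabababb => babababb => ababb => ab

aab->b; bab->; bb->b; bba->ab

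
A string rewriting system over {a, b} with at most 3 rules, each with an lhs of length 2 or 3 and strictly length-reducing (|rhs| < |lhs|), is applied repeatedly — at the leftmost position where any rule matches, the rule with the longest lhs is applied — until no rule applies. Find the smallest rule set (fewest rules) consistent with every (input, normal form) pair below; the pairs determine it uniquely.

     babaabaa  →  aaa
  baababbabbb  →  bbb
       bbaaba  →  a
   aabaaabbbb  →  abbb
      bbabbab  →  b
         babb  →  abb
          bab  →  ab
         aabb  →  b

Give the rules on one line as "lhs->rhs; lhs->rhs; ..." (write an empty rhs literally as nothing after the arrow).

  | babaabaa => abaabaa => aaabaa => aaa
  | baababbabbb => aababbabbb => abbabbb => aabbbb => bbb
  | bbaaba => ababa => aaba => a
  | aabaaabbbb => aaabbbb => abbb

aab->; ba->a; bba->ab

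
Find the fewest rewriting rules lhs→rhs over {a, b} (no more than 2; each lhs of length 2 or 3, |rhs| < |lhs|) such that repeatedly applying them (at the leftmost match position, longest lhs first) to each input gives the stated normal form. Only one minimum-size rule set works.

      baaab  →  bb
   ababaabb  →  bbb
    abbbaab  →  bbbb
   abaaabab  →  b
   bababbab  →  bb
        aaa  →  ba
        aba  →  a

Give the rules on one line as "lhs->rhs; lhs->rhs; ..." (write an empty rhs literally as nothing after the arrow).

aa->b; ab->

  | baaab => bbab => bb
  | ababaabb => abaabb => aabb => bbb
  | abbbaab => bbaab => bbbb
  | abaaabab => aaabab => babab => bab => b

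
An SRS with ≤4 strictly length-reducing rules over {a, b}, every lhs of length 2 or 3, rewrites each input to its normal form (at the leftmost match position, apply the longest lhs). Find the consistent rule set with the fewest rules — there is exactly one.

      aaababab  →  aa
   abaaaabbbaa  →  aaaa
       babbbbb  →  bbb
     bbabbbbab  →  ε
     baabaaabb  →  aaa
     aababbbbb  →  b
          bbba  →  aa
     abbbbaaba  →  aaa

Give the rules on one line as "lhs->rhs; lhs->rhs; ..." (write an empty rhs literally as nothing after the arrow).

  | aaababab => aaabab => aaab => aa
  | abaaaabbbaa => aaaabbbaa => aaabaa => aaaa
  | babbbbb => abbbbb => bbb
  | bbabbbbab => aabbbbab => abbab => ab => ε

ab->; abb->; ba->a; bba->aa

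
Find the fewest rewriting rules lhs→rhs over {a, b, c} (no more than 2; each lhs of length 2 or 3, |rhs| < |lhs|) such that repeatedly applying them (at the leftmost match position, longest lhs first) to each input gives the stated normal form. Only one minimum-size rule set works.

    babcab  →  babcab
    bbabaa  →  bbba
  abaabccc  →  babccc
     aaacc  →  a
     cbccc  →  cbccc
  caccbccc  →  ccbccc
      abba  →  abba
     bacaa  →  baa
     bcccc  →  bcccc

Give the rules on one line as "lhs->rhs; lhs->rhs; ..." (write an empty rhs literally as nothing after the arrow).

aba->b; ac->

  | babcab
  | bbabaa => bbba
  | abaabccc => babccc
  | aaacc => aac => a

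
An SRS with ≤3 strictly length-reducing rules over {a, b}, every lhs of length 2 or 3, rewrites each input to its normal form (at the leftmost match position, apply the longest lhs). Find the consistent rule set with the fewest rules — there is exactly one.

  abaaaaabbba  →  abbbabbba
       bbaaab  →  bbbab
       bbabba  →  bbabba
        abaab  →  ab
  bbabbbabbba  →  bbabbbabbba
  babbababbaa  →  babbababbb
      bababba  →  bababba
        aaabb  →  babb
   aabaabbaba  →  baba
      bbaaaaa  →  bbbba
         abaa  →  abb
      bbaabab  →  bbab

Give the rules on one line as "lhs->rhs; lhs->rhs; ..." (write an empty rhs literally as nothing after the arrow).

aa->b; aab->

  | abaaaaabbba => abbaaabbba => abbbabbba
  | bbaaab => bbbab
  | bbabba
  | abaab => ab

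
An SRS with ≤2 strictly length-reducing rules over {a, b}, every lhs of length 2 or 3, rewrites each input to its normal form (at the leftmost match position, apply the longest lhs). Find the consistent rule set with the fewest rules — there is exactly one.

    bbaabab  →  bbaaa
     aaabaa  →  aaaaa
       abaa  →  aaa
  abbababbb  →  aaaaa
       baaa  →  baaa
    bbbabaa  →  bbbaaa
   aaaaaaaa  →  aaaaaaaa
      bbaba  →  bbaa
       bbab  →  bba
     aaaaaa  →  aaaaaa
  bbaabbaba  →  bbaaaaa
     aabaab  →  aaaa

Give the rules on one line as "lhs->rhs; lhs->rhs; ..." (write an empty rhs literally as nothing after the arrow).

  | bbaabab => bbaaab => bbaaa
  | aaabaa => aaaaa
  | abaa => aaa
  | abbababbb => aaababbb => aaaabbb => aaaaab => aaaaa

ab->a; abb->aa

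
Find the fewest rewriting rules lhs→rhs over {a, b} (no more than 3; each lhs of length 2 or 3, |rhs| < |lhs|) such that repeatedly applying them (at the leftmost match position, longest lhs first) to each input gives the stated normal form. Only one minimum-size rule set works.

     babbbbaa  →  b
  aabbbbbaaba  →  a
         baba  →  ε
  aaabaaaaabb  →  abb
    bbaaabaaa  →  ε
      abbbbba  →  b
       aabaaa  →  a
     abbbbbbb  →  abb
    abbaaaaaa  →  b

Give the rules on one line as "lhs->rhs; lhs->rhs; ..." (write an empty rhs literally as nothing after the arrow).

  | babbbbaa => bbbbaa => abaa => aa => b
  | aabbbbbaaba => bbbbbbaaba => abbbaaba => aaaaba => baaba => aba => a
  | baba => ba => ε
  | aaabaaaaabb => babaaaaabb => baaaaabb => aaaabb => baabb => abb

aa->b; ba->; bbb->a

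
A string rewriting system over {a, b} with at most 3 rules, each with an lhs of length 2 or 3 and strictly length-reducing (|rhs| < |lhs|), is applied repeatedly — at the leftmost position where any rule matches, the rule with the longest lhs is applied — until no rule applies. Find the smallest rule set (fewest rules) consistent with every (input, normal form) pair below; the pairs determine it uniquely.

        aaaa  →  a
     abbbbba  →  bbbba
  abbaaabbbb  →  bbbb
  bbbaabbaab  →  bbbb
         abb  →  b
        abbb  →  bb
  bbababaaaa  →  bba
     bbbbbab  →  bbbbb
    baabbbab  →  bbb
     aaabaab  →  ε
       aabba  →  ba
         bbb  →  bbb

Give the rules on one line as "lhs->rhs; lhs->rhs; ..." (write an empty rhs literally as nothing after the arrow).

  | aaaa => aaa => aa => a
  | abbbbba => bbbba
  | abbaaabbbb => baaabbbb => baabbbb => babbbb => bbbb
  | bbbaabbaab => bbbabbaab => bbbbaab => bbbbab => bbbb

aa->a; ab->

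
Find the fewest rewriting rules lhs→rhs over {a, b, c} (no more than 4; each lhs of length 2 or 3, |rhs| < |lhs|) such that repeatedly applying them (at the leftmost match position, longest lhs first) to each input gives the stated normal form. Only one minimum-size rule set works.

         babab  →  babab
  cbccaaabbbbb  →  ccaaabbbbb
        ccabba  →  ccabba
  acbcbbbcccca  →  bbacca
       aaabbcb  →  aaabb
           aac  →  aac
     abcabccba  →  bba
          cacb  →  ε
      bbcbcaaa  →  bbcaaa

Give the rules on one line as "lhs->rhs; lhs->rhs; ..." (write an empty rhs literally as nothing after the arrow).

abc->b; acb->b; bcc->a; cb->

  | babab
  | cbccaaabbbbb => ccaaabbbbb
  | ccabba
  | acbcbbbcccca => bcbbbcccca => bbbcccca => bbacca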